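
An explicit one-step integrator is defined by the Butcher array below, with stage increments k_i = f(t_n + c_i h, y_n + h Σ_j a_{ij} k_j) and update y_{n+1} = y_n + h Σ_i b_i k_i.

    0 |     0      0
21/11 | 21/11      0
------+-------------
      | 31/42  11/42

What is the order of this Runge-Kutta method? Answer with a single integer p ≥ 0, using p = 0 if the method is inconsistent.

b = (31/42, 11/42)
c = (0, 21/11)
Σ b_i: 31/42·1 + 11/42·1 = 1 ✓
b·c: 11/42·21/11 = 1/2 ✓; 2 stages ⇒ order 2.

2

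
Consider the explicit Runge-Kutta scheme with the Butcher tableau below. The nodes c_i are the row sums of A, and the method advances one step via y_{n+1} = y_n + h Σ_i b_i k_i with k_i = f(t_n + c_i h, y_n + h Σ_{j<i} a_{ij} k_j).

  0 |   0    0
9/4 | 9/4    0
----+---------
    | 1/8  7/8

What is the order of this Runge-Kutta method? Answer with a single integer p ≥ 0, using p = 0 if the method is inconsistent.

b = (1/8, 7/8)
c = (0, 9/4)
Σ b_i: 1/8·1 + 7/8·1 = 1 ✓
b·c: 7/8·9/4 = 63/32 ≠ 1/2 ⇒ order 1.

1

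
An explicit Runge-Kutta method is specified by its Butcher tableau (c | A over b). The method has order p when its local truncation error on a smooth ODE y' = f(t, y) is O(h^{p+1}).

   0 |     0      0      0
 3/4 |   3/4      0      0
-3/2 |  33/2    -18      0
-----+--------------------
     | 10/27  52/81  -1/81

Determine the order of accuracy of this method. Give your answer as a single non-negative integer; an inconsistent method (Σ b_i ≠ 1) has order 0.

b = (10/27, 52/81, -1/81)
c = (0, 3/4, -3/2)
Ac = (0, 0, -27/2)
Σ b_i: 10/27·1 + 52/81·1 + (-1/81)·1 = 1 ✓
b·c: 52/81·3/4 + (-1/81)·(-3/2) = 1/2 ✓
b·c²: 52/81·9/16 + (-1/81)·9/4 = 1/3 ✓
b·Ac: (-1/81)·(-27/2) = 1/6 ✓; 3 stages ⇒ order 3.

3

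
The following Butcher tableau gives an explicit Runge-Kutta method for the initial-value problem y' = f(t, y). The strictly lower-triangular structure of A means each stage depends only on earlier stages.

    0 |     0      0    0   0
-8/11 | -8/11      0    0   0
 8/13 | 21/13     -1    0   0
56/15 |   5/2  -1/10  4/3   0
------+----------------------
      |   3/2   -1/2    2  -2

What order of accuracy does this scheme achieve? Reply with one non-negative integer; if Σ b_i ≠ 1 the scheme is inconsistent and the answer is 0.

b = (3/2, -1/2, 2, -2)
c = (0, -8/11, 8/13, 56/15)
Ac = (0, 0, 8/11, 1916/2145)
Σ b_i: 3/2·1 + (-1/2)·1 + 2·1 + (-2)·1 = 1 ✓
b·c: (-1/2)·(-8/11) + 2·8/13 + (-2)·56/15 = -12596/2145 ≠ 1/2 ⇒ order 1.

1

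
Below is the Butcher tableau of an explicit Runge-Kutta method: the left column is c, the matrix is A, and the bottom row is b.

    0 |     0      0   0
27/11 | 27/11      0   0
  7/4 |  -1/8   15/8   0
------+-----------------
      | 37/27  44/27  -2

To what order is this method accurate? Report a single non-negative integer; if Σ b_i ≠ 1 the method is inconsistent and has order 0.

2

b = (37/27, 44/27, -2)
c = (0, 27/11, 7/4)
Ac = (0, 0, 405/88)
Σ b_i: 37/27·1 + 44/27·1 + (-2)·1 = 1 ✓
b·c: 44/27·27/11 + (-2)·7/4 = 1/2 ✓
b·c²: 44/27·729/121 + (-2)·49/16 = 325/88 ≠ 1/3 ⇒ order 2.
b·Ac: (-2)·405/88 = -405/44 ≠ 1/6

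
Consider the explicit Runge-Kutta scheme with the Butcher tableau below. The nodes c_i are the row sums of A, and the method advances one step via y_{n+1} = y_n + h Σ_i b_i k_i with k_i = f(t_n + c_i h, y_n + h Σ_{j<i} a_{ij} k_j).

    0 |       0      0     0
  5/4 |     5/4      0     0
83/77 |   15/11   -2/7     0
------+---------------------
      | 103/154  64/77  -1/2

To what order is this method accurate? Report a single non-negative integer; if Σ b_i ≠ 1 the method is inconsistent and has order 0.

2

b = (103/154, 64/77, -1/2)
c = (0, 5/4, 83/77)
Ac = (0, 0, -5/14)
Σ b_i: 103/154·1 + 64/77·1 + (-1/2)·1 = 1 ✓
b·c: 64/77·5/4 + (-1/2)·83/77 = 1/2 ✓
b·c²: 64/77·25/16 + (-1/2)·6889/5929 = 8511/11858 ≠ 1/3 ⇒ order 2.
b·Ac: (-1/2)·(-5/14) = 5/28 ≠ 1/6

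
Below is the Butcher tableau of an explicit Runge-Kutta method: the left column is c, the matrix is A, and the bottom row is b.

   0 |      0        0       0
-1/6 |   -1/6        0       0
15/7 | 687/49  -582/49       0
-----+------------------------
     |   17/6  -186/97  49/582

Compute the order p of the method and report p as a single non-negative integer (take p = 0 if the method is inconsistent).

b = (17/6, -186/97, 49/582)
c = (0, -1/6, 15/7)
Ac = (0, 0, 97/49)
Σ b_i: 17/6·1 + (-186/97)·1 + 49/582·1 = 1 ✓
b·c: (-186/97)·(-1/6) + 49/582·15/7 = 1/2 ✓
b·c²: (-186/97)·1/36 + 49/582·225/49 = 1/3 ✓
b·Ac: 49/582·97/49 = 1/6 ✓; 3 stages ⇒ order 3.

3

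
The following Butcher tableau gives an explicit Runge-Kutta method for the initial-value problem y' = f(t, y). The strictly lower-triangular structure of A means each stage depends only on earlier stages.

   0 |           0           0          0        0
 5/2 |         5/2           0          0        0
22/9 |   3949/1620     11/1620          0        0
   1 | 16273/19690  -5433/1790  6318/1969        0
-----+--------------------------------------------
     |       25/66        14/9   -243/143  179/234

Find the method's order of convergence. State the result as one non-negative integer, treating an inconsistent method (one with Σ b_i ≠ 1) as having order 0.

b = (25/66, 14/9, -243/143, 179/234)
c = (0, 5/2, 22/9, 1)
Ac = (0, 0, 11/648, 183/716)
Σ b_i: 25/66·1 + 14/9·1 + (-243/143)·1 + 179/234·1 = 1 ✓
b·c: 14/9·5/2 + (-243/143)·22/9 + 179/234·1 = 1/2 ✓
b·c²: 14/9·25/4 + (-243/143)·484/81 + 179/234·1 = 1/3 ✓
b·Ac: (-243/143)·11/648 + 179/234·183/716 = 1/6 ✓
b·c³: 14/9·125/8 + (-243/143)·10648/729 + 179/234·1 = 1/4 ✓
b·(c∘Ac): (-243/143)·121/2916 + 179/234·183/716 = 1/8 ✓
b·Ac²: (-243/143)·55/1296 + 179/234·291/1432 = 1/12 ✓
b·A²c: 179/234·39/716 = 1/24 ✓; 4 stages ⇒ order 4.

4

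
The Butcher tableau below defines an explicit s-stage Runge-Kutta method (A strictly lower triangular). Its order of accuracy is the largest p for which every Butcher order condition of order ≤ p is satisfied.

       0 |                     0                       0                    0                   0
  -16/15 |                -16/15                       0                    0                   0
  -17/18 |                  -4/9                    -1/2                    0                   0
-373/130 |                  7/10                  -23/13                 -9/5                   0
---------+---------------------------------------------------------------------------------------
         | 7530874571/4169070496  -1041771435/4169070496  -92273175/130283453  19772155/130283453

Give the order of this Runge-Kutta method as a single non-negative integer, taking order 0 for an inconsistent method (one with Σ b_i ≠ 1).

b = (7530874571/4169070496, -1041771435/4169070496, -92273175/130283453, 19772155/130283453)
c = (0, -16/15, -17/18, -373/130)
Ac = (0, 0, 8/15, 1399/390)
Σ b_i: 7530874571/4169070496·1 + (-1041771435/4169070496)·1 + (-92273175/130283453)·1 + 19772155/130283453·1 = 1 ✓
b·c: (-1041771435/4169070496)·(-16/15) + (-92273175/130283453)·(-17/18) + 19772155/130283453·(-373/130) = 1/2 ✓
b·c²: (-1041771435/4169070496)·256/225 + (-92273175/130283453)·289/324 + 19772155/130283453·139129/16900 = 1/3 ✓
b·Ac: (-92273175/130283453)·8/15 + 19772155/130283453·1399/390 = 1/6 ✓
b·c³: (-1041771435/4169070496)·(-4096/3375) + (-92273175/130283453)·(-4913/5832) + 19772155/130283453·(-51895117/2197000) = -1023144744928/381079100025 ≠ 1/4 ⇒ order 3.
b·(c∘Ac): (-92273175/130283453)·(-68/135) + 19772155/130283453·(-521827/50700) = -9421529573/7817007180 ≠ 1/8
b·Ac²: (-92273175/130283453)·(-128/225) + 19772155/130283453·(-42337/11700) = -3429591899/23451021540 ≠ 1/12
b·A²c: 19772155/130283453·(-24/25) = -94906344/651417265 ≠ 1/24

3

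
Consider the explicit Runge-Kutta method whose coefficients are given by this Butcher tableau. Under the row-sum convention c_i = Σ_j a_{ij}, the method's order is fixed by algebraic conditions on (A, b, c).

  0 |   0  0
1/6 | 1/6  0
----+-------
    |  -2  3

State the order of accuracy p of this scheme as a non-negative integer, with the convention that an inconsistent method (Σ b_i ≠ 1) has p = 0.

b = (-2, 3)
c = (0, 1/6)
Σ b_i: (-2)·1 + 3·1 = 1 ✓
b·c: 3·1/6 = 1/2 ✓; 2 stages ⇒ order 2.

2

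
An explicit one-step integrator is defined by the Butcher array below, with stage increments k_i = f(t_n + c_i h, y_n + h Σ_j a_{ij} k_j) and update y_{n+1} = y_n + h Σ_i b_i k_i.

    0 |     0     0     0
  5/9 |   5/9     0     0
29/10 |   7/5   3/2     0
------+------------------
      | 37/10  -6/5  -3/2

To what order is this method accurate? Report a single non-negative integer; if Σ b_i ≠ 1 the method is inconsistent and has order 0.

b = (37/10, -6/5, -3/2)
c = (0, 5/9, 29/10)
Ac = (0, 0, 5/6)
Σ b_i: 37/10·1 + (-6/5)·1 + (-3/2)·1 = 1 ✓
b·c: (-6/5)·5/9 + (-3/2)·29/10 = -301/60 ≠ 1/2 ⇒ order 1.

1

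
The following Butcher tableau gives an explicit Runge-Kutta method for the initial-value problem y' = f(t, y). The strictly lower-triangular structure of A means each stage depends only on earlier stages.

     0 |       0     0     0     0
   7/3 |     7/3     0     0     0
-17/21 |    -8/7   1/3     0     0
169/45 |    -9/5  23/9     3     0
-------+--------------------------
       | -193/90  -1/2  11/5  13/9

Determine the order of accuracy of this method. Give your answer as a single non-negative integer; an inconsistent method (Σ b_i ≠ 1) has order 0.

b = (-193/90, -1/2, 11/5, 13/9)
c = (0, 7/3, -17/21, 169/45)
Ac = (0, 0, 7/9, 668/189)
Σ b_i: (-193/90)·1 + (-1/2)·1 + 11/5·1 + 13/9·1 = 1 ✓
b·c: (-1/2)·7/3 + 11/5·(-17/21) + 13/9·169/45 = 2809/1134 ≠ 1/2 ⇒ order 1.

1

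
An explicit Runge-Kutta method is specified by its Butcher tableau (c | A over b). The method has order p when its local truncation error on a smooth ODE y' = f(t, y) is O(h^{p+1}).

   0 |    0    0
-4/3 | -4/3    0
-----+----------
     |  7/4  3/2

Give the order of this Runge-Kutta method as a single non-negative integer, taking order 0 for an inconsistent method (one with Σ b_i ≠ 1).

b = (7/4, 3/2)
c = (0, -4/3)
Σ b_i: 7/4·1 + 3/2·1 = 13/4 ≠ 1 ⇒ order 0.

0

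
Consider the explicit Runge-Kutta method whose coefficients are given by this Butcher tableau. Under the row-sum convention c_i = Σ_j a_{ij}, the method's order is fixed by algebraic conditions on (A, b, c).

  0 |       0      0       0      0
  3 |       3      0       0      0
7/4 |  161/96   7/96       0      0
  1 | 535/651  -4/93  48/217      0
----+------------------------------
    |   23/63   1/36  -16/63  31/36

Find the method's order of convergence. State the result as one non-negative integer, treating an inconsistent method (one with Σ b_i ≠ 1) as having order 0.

4

b = (23/63, 1/36, -16/63, 31/36)
c = (0, 3, 7/4, 1)
Ac = (0, 0, 7/32, 8/31)
Σ b_i: 23/63·1 + 1/36·1 + (-16/63)·1 + 31/36·1 = 1 ✓
b·c: 1/36·3 + (-16/63)·7/4 + 31/36·1 = 1/2 ✓
b·c²: 1/36·9 + (-16/63)·49/16 + 31/36·1 = 1/3 ✓
b·Ac: (-16/63)·7/32 + 31/36·8/31 = 1/6 ✓
b·c³: 1/36·27 + (-16/63)·343/64 + 31/36·1 = 1/4 ✓
b·(c∘Ac): (-16/63)·49/128 + 31/36·8/31 = 1/8 ✓
b·Ac²: (-16/63)·21/32 + 31/36·9/31 = 1/12 ✓
b·A²c: 31/36·3/62 = 1/24 ✓; 4 stages ⇒ order 4.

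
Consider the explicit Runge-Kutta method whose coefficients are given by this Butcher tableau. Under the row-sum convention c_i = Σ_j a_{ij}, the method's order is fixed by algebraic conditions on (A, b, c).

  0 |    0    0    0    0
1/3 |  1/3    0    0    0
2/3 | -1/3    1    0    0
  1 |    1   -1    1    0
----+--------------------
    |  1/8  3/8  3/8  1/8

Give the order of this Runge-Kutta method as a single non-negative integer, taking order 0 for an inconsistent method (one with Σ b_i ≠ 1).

b = (1/8, 3/8, 3/8, 1/8)
c = (0, 1/3, 2/3, 1)
Ac = (0, 0, 1/3, 1/3)
Σ b_i: 1/8·1 + 3/8·1 + 3/8·1 + 1/8·1 = 1 ✓
b·c: 3/8·1/3 + 3/8·2/3 + 1/8·1 = 1/2 ✓
b·c²: 3/8·1/9 + 3/8·4/9 + 1/8·1 = 1/3 ✓
b·Ac: 3/8·1/3 + 1/8·1/3 = 1/6 ✓
b·c³: 3/8·1/27 + 3/8·8/27 + 1/8·1 = 1/4 ✓
b·(c∘Ac): 3/8·2/9 + 1/8·1/3 = 1/8 ✓
b·Ac²: 3/8·1/9 + 1/8·1/3 = 1/12 ✓
b·A²c: 1/8·1/3 = 1/24 ✓; 4 stages ⇒ order 4.

4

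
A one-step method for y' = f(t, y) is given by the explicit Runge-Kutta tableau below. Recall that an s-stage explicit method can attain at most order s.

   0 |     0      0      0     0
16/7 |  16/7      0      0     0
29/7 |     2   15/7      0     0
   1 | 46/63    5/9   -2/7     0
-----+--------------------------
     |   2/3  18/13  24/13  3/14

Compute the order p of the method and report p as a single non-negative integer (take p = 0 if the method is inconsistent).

0

b = (2/3, 18/13, 24/13, 3/14)
c = (0, 16/7, 29/7, 1)
Ac = (0, 0, 240/49, 38/441)
Σ b_i: 2/3·1 + 18/13·1 + 24/13·1 + 3/14·1 = 2245/546 ≠ 1 ⇒ order 0.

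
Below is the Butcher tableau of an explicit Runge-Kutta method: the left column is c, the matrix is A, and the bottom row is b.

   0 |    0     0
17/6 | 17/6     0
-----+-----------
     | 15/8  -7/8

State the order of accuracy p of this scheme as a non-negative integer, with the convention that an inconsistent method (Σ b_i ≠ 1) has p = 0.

1

b = (15/8, -7/8)
c = (0, 17/6)
Σ b_i: 15/8·1 + (-7/8)·1 = 1 ✓
b·c: (-7/8)·17/6 = -119/48 ≠ 1/2 ⇒ order 1.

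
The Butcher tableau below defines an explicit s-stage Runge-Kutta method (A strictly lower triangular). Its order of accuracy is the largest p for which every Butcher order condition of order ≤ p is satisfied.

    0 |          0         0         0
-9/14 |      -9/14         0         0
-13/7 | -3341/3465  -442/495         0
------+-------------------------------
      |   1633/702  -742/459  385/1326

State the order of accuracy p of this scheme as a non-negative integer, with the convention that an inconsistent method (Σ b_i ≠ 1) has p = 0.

b = (1633/702, -742/459, 385/1326)
c = (0, -9/14, -13/7)
Ac = (0, 0, 221/385)
Σ b_i: 1633/702·1 + (-742/459)·1 + 385/1326·1 = 1 ✓
b·c: (-742/459)·(-9/14) + 385/1326·(-13/7) = 1/2 ✓
b·c²: (-742/459)·81/196 + 385/1326·169/49 = 1/3 ✓
b·Ac: 385/1326·221/385 = 1/6 ✓; 3 stages ⇒ order 3.

3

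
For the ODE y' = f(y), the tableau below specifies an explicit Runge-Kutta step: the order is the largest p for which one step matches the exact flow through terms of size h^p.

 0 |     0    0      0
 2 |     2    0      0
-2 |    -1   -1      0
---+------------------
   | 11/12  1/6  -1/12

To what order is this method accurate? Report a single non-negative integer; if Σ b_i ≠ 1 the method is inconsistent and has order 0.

b = (11/12, 1/6, -1/12)
c = (0, 2, -2)
Ac = (0, 0, -2)
Σ b_i: 11/12·1 + 1/6·1 + (-1/12)·1 = 1 ✓
b·c: 1/6·2 + (-1/12)·(-2) = 1/2 ✓
b·c²: 1/6·4 + (-1/12)·4 = 1/3 ✓
b·Ac: (-1/12)·(-2) = 1/6 ✓; 3 stages ⇒ order 3.

3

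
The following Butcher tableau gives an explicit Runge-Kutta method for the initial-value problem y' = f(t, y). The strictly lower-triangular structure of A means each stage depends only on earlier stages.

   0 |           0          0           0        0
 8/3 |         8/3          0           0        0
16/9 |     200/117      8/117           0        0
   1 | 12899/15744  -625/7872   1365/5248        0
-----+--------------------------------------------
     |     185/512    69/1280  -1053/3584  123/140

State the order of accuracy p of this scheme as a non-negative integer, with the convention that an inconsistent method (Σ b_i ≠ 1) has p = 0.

4

b = (185/512, 69/1280, -1053/3584, 123/140)
c = (0, 8/3, 16/9, 1)
Ac = (0, 0, 64/351, 185/738)
Σ b_i: 185/512·1 + 69/1280·1 + (-1053/3584)·1 + 123/140·1 = 1 ✓
b·c: 69/1280·8/3 + (-1053/3584)·16/9 + 123/140·1 = 1/2 ✓
b·c²: 69/1280·64/9 + (-1053/3584)·256/81 + 123/140·1 = 1/3 ✓
b·Ac: (-1053/3584)·64/351 + 123/140·185/738 = 1/6 ✓
b·c³: 69/1280·512/27 + (-1053/3584)·4096/729 + 123/140·1 = 1/4 ✓
b·(c∘Ac): (-1053/3584)·1024/3159 + 123/140·185/738 = 1/8 ✓
b·Ac²: (-1053/3584)·512/1053 + 123/140·95/369 = 1/12 ✓
b·A²c: 123/140·35/738 = 1/24 ✓; 4 stages ⇒ order 4.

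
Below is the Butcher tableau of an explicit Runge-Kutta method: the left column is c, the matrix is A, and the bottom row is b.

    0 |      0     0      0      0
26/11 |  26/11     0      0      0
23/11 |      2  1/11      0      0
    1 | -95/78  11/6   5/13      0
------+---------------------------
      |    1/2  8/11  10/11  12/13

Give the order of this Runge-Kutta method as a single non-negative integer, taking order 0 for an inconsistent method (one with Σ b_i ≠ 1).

0

b = (1/2, 8/11, 10/11, 12/13)
c = (0, 26/11, 23/11, 1)
Ac = (0, 0, 26/121, 2204/429)
Σ b_i: 1/2·1 + 8/11·1 + 10/11·1 + 12/13·1 = 875/286 ≠ 1 ⇒ order 0.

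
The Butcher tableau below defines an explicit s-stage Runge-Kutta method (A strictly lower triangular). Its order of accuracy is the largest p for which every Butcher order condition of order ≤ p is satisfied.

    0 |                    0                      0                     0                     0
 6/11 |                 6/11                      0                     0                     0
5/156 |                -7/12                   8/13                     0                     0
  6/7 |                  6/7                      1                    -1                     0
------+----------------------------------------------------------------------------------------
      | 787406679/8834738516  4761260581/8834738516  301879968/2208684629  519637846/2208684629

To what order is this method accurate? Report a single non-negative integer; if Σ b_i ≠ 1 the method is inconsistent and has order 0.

b = (787406679/8834738516, 4761260581/8834738516, 301879968/2208684629, 519637846/2208684629)
c = (0, 6/11, 5/156, 6/7)
Ac = (0, 0, 48/143, 881/1716)
Σ b_i: 787406679/8834738516·1 + 4761260581/8834738516·1 + 301879968/2208684629·1 + 519637846/2208684629·1 = 1 ✓
b·c: 4761260581/8834738516·6/11 + 301879968/2208684629·5/156 + 519637846/2208684629·6/7 = 1/2 ✓
b·c²: 4761260581/8834738516·36/121 + 301879968/2208684629·25/24336 + 519637846/2208684629·36/49 = 1/3 ✓
b·Ac: 301879968/2208684629·48/143 + 519637846/2208684629·881/1716 = 1/6 ✓
b·c³: 4761260581/8834738516·216/1331 + 301879968/2208684629·125/3796416 + 519637846/2208684629·216/343 = 9376829072683/39796079645322 ≠ 1/4 ⇒ order 3.
b·(c∘Ac): 301879968/2208684629·20/1859 + 519637846/2208684629·881/2002 = 2551115233/24295530919 ≠ 1/8
b·Ac²: 301879968/2208684629·288/1573 + 519637846/2208684629·873071/2944656 = 2155367455499/22740616940184 ≠ 1/12
b·A²c: 519637846/2208684629·(-48/143) = -1918662816/24295530919 ≠ 1/24

3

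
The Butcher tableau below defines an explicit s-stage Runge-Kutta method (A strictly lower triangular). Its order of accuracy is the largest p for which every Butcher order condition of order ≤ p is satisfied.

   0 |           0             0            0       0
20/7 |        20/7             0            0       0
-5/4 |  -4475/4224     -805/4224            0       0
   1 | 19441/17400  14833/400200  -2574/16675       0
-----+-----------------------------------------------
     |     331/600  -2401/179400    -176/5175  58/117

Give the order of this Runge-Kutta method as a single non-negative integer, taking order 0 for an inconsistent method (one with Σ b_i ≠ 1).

b = (331/600, -2401/179400, -176/5175, 58/117)
c = (0, 20/7, -5/4, 1)
Ac = (0, 0, -575/1056, 26/87)
Σ b_i: 331/600·1 + (-2401/179400)·1 + (-176/5175)·1 + 58/117·1 = 1 ✓
b·c: (-2401/179400)·20/7 + (-176/5175)·(-5/4) + 58/117·1 = 1/2 ✓
b·c²: (-2401/179400)·400/49 + (-176/5175)·25/16 + 58/117·1 = 1/3 ✓
b·Ac: (-176/5175)·(-575/1056) + 58/117·26/87 = 1/6 ✓
b·c³: (-2401/179400)·8000/343 + (-176/5175)·(-125/64) + 58/117·1 = 1/4 ✓
b·(c∘Ac): (-176/5175)·2875/4224 + 58/117·26/87 = 1/8 ✓
b·Ac²: (-176/5175)·(-2875/1848) + 58/117·299/4872 = 1/12 ✓
b·A²c: 58/117·39/464 = 1/24 ✓; 4 stages ⇒ order 4.

4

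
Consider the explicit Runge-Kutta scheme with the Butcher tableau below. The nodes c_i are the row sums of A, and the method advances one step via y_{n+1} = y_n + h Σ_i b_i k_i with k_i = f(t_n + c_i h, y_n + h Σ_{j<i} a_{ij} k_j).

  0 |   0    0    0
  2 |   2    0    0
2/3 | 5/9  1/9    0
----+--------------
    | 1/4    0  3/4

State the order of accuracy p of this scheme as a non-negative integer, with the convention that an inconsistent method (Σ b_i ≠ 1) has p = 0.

b = (1/4, 0, 3/4)
c = (0, 2, 2/3)
Ac = (0, 0, 2/9)
Σ b_i: 1/4·1 + 3/4·1 = 1 ✓
b·c: 3/4·2/3 = 1/2 ✓
b·c²: 3/4·4/9 = 1/3 ✓
b·Ac: 3/4·2/9 = 1/6 ✓; 3 stages ⇒ order 3.

3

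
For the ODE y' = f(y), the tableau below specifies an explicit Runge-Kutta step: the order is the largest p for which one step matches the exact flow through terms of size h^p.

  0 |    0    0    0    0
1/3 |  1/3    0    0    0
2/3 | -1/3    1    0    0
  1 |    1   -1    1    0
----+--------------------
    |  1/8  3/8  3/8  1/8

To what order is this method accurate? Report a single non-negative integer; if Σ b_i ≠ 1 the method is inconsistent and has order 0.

b = (1/8, 3/8, 3/8, 1/8)
c = (0, 1/3, 2/3, 1)
Ac = (0, 0, 1/3, 1/3)
Σ b_i: 1/8·1 + 3/8·1 + 3/8·1 + 1/8·1 = 1 ✓
b·c: 3/8·1/3 + 3/8·2/3 + 1/8·1 = 1/2 ✓
b·c²: 3/8·1/9 + 3/8·4/9 + 1/8·1 = 1/3 ✓
b·Ac: 3/8·1/3 + 1/8·1/3 = 1/6 ✓
b·c³: 3/8·1/27 + 3/8·8/27 + 1/8·1 = 1/4 ✓
b·(c∘Ac): 3/8·2/9 + 1/8·1/3 = 1/8 ✓
b·Ac²: 3/8·1/9 + 1/8·1/3 = 1/12 ✓
b·A²c: 1/8·1/3 = 1/24 ✓; 4 stages ⇒ order 4.

4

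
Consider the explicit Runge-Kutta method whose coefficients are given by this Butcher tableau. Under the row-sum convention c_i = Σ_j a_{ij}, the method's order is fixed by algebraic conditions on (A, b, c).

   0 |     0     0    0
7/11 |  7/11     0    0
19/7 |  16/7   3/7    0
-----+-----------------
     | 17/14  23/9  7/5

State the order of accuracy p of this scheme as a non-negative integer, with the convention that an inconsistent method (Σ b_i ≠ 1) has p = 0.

0

b = (17/14, 23/9, 7/5)
c = (0, 7/11, 19/7)
Ac = (0, 0, 3/11)
Σ b_i: 17/14·1 + 23/9·1 + 7/5·1 = 3257/630 ≠ 1 ⇒ order 0.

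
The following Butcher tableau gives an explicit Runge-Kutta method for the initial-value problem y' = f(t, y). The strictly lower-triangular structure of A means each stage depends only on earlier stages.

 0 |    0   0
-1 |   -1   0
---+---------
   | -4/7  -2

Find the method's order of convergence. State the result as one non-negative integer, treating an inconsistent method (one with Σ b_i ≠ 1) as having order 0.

0

b = (-4/7, -2)
c = (0, -1)
Σ b_i: (-4/7)·1 + (-2)·1 = -18/7 ≠ 1 ⇒ order 0.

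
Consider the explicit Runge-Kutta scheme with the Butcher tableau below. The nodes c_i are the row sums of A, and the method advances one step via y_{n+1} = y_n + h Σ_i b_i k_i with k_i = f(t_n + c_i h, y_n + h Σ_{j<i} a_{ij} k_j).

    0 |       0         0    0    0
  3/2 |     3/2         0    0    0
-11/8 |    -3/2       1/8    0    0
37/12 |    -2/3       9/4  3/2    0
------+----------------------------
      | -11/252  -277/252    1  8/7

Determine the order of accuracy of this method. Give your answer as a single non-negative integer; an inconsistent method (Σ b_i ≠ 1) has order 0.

2

b = (-11/252, -277/252, 1, 8/7)
c = (0, 3/2, -11/8, 37/12)
Ac = (0, 0, 3/16, 21/16)
Σ b_i: (-11/252)·1 + (-277/252)·1 + 1·1 + 8/7·1 = 1 ✓
b·c: (-277/252)·3/2 + 1·(-11/8) + 8/7·37/12 = 1/2 ✓
b·c²: (-277/252)·9/4 + 1·121/64 + 8/7·1369/144 = 41459/4032 ≠ 1/3 ⇒ order 2.
b·Ac: 1·3/16 + 8/7·21/16 = 27/16 ≠ 1/6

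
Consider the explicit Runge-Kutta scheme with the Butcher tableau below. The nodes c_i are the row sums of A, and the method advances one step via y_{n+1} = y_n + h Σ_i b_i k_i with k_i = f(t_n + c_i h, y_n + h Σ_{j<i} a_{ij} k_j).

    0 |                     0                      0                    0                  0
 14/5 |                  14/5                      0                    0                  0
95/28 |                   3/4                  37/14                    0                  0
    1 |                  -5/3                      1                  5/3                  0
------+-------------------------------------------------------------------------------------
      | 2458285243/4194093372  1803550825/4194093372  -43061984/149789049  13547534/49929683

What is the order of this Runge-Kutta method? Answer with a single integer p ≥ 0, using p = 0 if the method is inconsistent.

3

b = (2458285243/4194093372, 1803550825/4194093372, -43061984/149789049, 13547534/49929683)
c = (0, 14/5, 95/28, 1)
Ac = (0, 0, 37/5, 3551/420)
Σ b_i: 2458285243/4194093372·1 + 1803550825/4194093372·1 + (-43061984/149789049)·1 + 13547534/49929683·1 = 1 ✓
b·c: 1803550825/4194093372·14/5 + (-43061984/149789049)·95/28 + 13547534/49929683·1 = 1/2 ✓
b·c²: 1803550825/4194093372·196/25 + (-43061984/149789049)·9025/784 + 13547534/49929683·1 = 1/3 ✓
b·Ac: (-43061984/149789049)·37/5 + 13547534/49929683·3551/420 = 1/6 ✓
b·c³: 1803550825/4194093372·2744/125 + (-43061984/149789049)·857375/21952 + 13547534/49929683·1 = -5302198903/3495077810 ≠ 1/4 ⇒ order 3.
b·(c∘Ac): (-43061984/149789049)·703/28 + 13547534/49929683·3551/420 = -2458466203/499296830 ≠ 1/8
b·Ac²: (-43061984/149789049)·518/25 + 13547534/49929683·1589117/58800 = 19241086387/13980311240 ≠ 1/12
b·A²c: 13547534/49929683·37/3 = 501258758/149789049 ≠ 1/24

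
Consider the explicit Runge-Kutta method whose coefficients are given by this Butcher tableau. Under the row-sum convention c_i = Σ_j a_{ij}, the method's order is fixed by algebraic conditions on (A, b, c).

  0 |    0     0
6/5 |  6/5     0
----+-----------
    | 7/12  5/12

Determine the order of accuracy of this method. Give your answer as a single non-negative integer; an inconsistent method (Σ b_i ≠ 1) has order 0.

b = (7/12, 5/12)
c = (0, 6/5)
Σ b_i: 7/12·1 + 5/12·1 = 1 ✓
b·c: 5/12·6/5 = 1/2 ✓; 2 stages ⇒ order 2.

2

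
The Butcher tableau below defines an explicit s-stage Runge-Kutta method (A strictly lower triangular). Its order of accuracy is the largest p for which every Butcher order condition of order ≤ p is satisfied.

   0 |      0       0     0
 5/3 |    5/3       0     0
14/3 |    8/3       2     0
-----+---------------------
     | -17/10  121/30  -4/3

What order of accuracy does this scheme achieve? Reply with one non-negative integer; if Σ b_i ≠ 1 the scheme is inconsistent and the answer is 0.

2

b = (-17/10, 121/30, -4/3)
c = (0, 5/3, 14/3)
Ac = (0, 0, 10/3)
Σ b_i: (-17/10)·1 + 121/30·1 + (-4/3)·1 = 1 ✓
b·c: 121/30·5/3 + (-4/3)·14/3 = 1/2 ✓
b·c²: 121/30·25/9 + (-4/3)·196/9 = -107/6 ≠ 1/3 ⇒ order 2.
b·Ac: (-4/3)·10/3 = -40/9 ≠ 1/6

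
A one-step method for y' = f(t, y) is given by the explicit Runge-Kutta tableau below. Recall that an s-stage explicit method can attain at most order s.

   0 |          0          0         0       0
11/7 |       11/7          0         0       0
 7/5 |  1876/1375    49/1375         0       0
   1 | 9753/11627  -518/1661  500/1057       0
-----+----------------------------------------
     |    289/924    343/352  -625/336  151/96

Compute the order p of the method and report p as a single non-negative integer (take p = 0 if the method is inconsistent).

b = (289/924, 343/352, -625/336, 151/96)
c = (0, 11/7, 7/5, 1)
Ac = (0, 0, 7/125, 26/151)
Σ b_i: 289/924·1 + 343/352·1 + (-625/336)·1 + 151/96·1 = 1 ✓
b·c: 343/352·11/7 + (-625/336)·7/5 + 151/96·1 = 1/2 ✓
b·c²: 343/352·121/49 + (-625/336)·49/25 + 151/96·1 = 1/3 ✓
b·Ac: (-625/336)·7/125 + 151/96·26/151 = 1/6 ✓
b·c³: 343/352·1331/343 + (-625/336)·343/125 + 151/96·1 = 1/4 ✓
b·(c∘Ac): (-625/336)·49/625 + 151/96·26/151 = 1/8 ✓
b·Ac²: (-625/336)·11/125 + 151/96·166/1057 = 1/12 ✓
b·A²c: 151/96·4/151 = 1/24 ✓; 4 stages ⇒ order 4.

4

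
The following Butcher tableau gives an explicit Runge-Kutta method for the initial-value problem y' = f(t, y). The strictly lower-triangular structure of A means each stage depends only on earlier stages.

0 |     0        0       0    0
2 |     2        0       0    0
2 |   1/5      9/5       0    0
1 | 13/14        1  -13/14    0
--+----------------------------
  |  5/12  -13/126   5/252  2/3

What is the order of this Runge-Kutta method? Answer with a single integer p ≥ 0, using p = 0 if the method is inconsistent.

3

b = (5/12, -13/126, 5/252, 2/3)
c = (0, 2, 2, 1)
Ac = (0, 0, 18/5, 1/7)
Σ b_i: 5/12·1 + (-13/126)·1 + 5/252·1 + 2/3·1 = 1 ✓
b·c: (-13/126)·2 + 5/252·2 + 2/3·1 = 1/2 ✓
b·c²: (-13/126)·4 + 5/252·4 + 2/3·1 = 1/3 ✓
b·Ac: 5/252·18/5 + 2/3·1/7 = 1/6 ✓
b·c³: (-13/126)·8 + 5/252·8 + 2/3·1 = 0 ≠ 1/4 ⇒ order 3.
b·(c∘Ac): 5/252·36/5 + 2/3·1/7 = 5/21 ≠ 1/8
b·Ac²: 5/252·36/5 + 2/3·2/7 = 1/3 ≠ 1/12
b·A²c: 2/3·(-117/35) = -78/35 ≠ 1/24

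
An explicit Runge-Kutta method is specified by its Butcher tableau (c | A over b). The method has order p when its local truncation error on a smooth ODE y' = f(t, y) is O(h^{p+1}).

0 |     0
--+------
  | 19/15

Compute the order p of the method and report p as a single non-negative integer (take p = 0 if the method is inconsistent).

b = (19/15)
c = (0)
Σ b_i: 19/15·1 = 19/15 ≠ 1 ⇒ order 0.

0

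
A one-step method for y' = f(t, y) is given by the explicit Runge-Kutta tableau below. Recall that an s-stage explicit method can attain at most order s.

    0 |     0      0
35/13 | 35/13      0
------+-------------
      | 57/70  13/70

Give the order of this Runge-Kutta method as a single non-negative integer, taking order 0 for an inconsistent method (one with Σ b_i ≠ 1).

2

b = (57/70, 13/70)
c = (0, 35/13)
Σ b_i: 57/70·1 + 13/70·1 = 1 ✓
b·c: 13/70·35/13 = 1/2 ✓; 2 stages ⇒ order 2.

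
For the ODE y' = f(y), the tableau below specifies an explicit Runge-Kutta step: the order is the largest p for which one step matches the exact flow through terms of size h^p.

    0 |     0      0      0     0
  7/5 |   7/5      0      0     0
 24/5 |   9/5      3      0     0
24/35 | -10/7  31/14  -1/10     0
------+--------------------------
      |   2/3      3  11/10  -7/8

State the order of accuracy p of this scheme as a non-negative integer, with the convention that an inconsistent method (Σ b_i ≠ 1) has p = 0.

0

b = (2/3, 3, 11/10, -7/8)
c = (0, 7/5, 24/5, 24/35)
Ac = (0, 0, 21/5, 131/50)
Σ b_i: 2/3·1 + 3·1 + 11/10·1 + (-7/8)·1 = 467/120 ≠ 1 ⇒ order 0.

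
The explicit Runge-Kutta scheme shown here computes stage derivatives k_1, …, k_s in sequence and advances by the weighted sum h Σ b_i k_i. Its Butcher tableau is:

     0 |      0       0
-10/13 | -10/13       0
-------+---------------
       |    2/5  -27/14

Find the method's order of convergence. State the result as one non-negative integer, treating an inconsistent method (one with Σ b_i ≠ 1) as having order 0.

0

b = (2/5, -27/14)
c = (0, -10/13)
Σ b_i: 2/5·1 + (-27/14)·1 = -107/70 ≠ 1 ⇒ order 0.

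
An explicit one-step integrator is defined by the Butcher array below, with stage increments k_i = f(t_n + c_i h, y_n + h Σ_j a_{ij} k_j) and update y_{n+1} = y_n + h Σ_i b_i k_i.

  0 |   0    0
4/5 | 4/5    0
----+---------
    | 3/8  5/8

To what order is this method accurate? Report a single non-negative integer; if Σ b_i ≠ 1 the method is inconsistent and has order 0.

b = (3/8, 5/8)
c = (0, 4/5)
Σ b_i: 3/8·1 + 5/8·1 = 1 ✓
b·c: 5/8·4/5 = 1/2 ✓; 2 stages ⇒ order 2.

2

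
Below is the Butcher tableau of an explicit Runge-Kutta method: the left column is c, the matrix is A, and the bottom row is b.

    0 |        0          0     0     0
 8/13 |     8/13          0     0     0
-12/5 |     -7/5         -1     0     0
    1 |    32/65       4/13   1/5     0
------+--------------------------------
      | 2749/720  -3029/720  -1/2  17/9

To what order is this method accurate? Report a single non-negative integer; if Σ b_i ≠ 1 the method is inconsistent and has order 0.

b = (2749/720, -3029/720, -1/2, 17/9)
c = (0, 8/13, -12/5, 1)
Ac = (0, 0, -8/13, -1228/4225)
Σ b_i: 2749/720·1 + (-3029/720)·1 + (-1/2)·1 + 17/9·1 = 1 ✓
b·c: (-3029/720)·8/13 + (-1/2)·(-12/5) + 17/9·1 = 1/2 ✓
b·c²: (-3029/720)·64/169 + (-1/2)·144/25 + 17/9·1 = -7559/2925 ≠ 1/3 ⇒ order 2.
b·Ac: (-1/2)·(-8/13) + 17/9·(-1228/4225) = -9176/38025 ≠ 1/6

2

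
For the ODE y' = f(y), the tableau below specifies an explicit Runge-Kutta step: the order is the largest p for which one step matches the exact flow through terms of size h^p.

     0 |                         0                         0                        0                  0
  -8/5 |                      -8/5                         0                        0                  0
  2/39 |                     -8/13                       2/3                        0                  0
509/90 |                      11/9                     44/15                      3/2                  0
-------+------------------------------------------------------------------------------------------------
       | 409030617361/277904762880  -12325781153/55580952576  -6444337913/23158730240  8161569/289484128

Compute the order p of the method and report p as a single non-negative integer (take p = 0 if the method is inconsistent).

b = (409030617361/277904762880, -12325781153/55580952576, -6444337913/23158730240, 8161569/289484128)
c = (0, -8/5, 2/39, 509/90)
Ac = (0, 0, -16/15, -4501/975)
Σ b_i: 409030617361/277904762880·1 + (-12325781153/55580952576)·1 + (-6444337913/23158730240)·1 + 8161569/289484128·1 = 1 ✓
b·c: (-12325781153/55580952576)·(-8/5) + (-6444337913/23158730240)·2/39 + 8161569/289484128·509/90 = 1/2 ✓
b·c²: (-12325781153/55580952576)·64/25 + (-6444337913/23158730240)·4/1521 + 8161569/289484128·259081/8100 = 1/3 ✓
b·Ac: (-6444337913/23158730240)·(-16/15) + 8161569/289484128·(-4501/975) = 1/6 ✓
b·c³: (-12325781153/55580952576)·(-512/125) + (-6444337913/23158730240)·8/59319 + 8161569/289484128·131872229/729000 = 1831507780409549/304826786784000 ≠ 1/4 ⇒ order 3.
b·(c∘Ac): (-6444337913/23158730240)·(-32/585) + 8161569/289484128·(-2291009/87750) = -469527378419/651339288000 ≠ 1/8
b·Ac²: (-6444337913/23158730240)·128/75 + 8161569/289484128·158718/21125 = -1485101887/5644940496 ≠ 1/12
b·A²c: 8161569/289484128·(-8/5) = -8161569/180927580 ≠ 1/24

3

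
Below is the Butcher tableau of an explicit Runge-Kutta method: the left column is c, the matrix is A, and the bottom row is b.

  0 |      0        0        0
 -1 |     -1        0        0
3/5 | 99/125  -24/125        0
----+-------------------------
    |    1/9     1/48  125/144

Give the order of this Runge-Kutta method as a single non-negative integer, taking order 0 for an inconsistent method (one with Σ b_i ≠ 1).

b = (1/9, 1/48, 125/144)
c = (0, -1, 3/5)
Ac = (0, 0, 24/125)
Σ b_i: 1/9·1 + 1/48·1 + 125/144·1 = 1 ✓
b·c: 1/48·(-1) + 125/144·3/5 = 1/2 ✓
b·c²: 1/48·1 + 125/144·9/25 = 1/3 ✓
b·Ac: 125/144·24/125 = 1/6 ✓; 3 stages ⇒ order 3.

3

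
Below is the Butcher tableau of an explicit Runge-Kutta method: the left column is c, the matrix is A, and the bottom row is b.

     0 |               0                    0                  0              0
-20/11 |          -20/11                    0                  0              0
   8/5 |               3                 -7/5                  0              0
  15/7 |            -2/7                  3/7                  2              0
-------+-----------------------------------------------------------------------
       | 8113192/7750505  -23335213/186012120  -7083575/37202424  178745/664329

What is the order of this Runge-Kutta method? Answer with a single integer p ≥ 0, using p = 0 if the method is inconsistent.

3

b = (8113192/7750505, -23335213/186012120, -7083575/37202424, 178745/664329)
c = (0, -20/11, 8/5, 15/7)
Ac = (0, 0, 28/11, 932/385)
Σ b_i: 8113192/7750505·1 + (-23335213/186012120)·1 + (-7083575/37202424)·1 + 178745/664329·1 = 1 ✓
b·c: (-23335213/186012120)·(-20/11) + (-7083575/37202424)·8/5 + 178745/664329·15/7 = 1/2 ✓
b·c²: (-23335213/186012120)·400/121 + (-7083575/37202424)·64/25 + 178745/664329·225/49 = 1/3 ✓
b·Ac: (-7083575/37202424)·28/11 + 178745/664329·932/385 = 1/6 ✓
b·c³: (-23335213/186012120)·(-8000/1331) + (-7083575/37202424)·512/125 + 178745/664329·3375/343 = 1564530357/596788885 ≠ 1/4 ⇒ order 3.
b·(c∘Ac): (-7083575/37202424)·224/55 + 178745/664329·2796/539 = 31727840/51153333 ≠ 1/8
b·Ac²: (-7083575/37202424)·(-560/121) + 178745/664329·138416/21175 = 32153614/12179365 ≠ 1/12
b·A²c: 178745/664329·56/11 = 10009720/7307619 ≠ 1/24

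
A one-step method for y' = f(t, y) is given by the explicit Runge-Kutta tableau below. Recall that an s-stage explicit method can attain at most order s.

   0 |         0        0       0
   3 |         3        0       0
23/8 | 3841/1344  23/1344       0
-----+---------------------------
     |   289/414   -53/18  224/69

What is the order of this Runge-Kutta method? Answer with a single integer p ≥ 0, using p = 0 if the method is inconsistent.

3

b = (289/414, -53/18, 224/69)
c = (0, 3, 23/8)
Ac = (0, 0, 23/448)
Σ b_i: 289/414·1 + (-53/18)·1 + 224/69·1 = 1 ✓
b·c: (-53/18)·3 + 224/69·23/8 = 1/2 ✓
b·c²: (-53/18)·9 + 224/69·529/64 = 1/3 ✓
b·Ac: 224/69·23/448 = 1/6 ✓; 3 stages ⇒ order 3.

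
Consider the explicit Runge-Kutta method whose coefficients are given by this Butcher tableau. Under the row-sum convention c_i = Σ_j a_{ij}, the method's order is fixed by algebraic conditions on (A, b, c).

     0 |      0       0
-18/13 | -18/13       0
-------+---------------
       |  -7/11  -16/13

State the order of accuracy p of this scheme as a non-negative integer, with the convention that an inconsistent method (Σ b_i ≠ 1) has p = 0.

0

b = (-7/11, -16/13)
c = (0, -18/13)
Σ b_i: (-7/11)·1 + (-16/13)·1 = -267/143 ≠ 1 ⇒ order 0.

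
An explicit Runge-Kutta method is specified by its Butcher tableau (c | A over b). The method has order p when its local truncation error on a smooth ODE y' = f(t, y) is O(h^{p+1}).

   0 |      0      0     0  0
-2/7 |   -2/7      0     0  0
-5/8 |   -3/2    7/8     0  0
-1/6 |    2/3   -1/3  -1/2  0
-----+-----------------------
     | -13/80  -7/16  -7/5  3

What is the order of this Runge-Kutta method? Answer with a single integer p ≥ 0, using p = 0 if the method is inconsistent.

2

b = (-13/80, -7/16, -7/5, 3)
c = (0, -2/7, -5/8, -1/6)
Ac = (0, 0, -1/4, 137/336)
Σ b_i: (-13/80)·1 + (-7/16)·1 + (-7/5)·1 + 3·1 = 1 ✓
b·c: (-7/16)·(-2/7) + (-7/5)·(-5/8) + 3·(-1/6) = 1/2 ✓
b·c²: (-7/16)·4/49 + (-7/5)·25/64 + 3·1/36 = -671/1344 ≠ 1/3 ⇒ order 2.
b·Ac: (-7/5)·(-1/4) + 3·137/336 = 881/560 ≠ 1/6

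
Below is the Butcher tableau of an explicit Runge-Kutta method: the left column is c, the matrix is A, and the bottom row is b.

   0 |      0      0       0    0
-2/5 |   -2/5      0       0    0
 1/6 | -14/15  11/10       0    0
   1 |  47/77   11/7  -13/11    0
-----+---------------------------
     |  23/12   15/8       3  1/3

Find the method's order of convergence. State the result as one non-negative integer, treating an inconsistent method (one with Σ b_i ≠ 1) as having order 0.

b = (23/12, 15/8, 3, 1/3)
c = (0, -2/5, 1/6, 1)
Ac = (0, 0, -11/25, -1907/2310)
Σ b_i: 23/12·1 + 15/8·1 + 3·1 + 1/3·1 = 57/8 ≠ 1 ⇒ order 0.

0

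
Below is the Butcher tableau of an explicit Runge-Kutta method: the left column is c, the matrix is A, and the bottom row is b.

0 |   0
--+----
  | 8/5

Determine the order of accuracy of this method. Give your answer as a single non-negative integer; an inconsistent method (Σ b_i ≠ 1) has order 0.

b = (8/5)
c = (0)
Σ b_i: 8/5·1 = 8/5 ≠ 1 ⇒ order 0.

0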